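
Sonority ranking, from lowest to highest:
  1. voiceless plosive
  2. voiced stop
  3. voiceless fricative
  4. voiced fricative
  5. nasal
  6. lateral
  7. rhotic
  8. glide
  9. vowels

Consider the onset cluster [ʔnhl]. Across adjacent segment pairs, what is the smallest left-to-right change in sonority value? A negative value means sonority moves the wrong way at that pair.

-2

/ʔ/ — voiceless plosive, sonority 1.
/n/ — nasal, sonority 5.
/h/ — voiceless fricative, sonority 3.
/l/ — lateral, sonority 6.
/ʔ/→/n/: change +4.
/n/→/h/: change -2.
/h/→/l/: change +3.
Minimum = -2.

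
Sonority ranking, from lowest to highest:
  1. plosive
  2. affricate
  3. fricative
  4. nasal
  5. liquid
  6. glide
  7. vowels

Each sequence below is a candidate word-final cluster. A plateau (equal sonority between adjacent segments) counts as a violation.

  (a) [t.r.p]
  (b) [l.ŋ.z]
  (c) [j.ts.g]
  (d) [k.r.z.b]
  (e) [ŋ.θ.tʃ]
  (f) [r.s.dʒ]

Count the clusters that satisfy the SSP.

(a) sonority 1-5-1: ill-formed.
(b) sonority 5-4-3: well-formed.
(c) sonority 6-2-1: well-formed.
(d) sonority 1-5-3-1: ill-formed.
(e) sonority 4-3-2: well-formed.
(f) sonority 5-3-2: well-formed.

4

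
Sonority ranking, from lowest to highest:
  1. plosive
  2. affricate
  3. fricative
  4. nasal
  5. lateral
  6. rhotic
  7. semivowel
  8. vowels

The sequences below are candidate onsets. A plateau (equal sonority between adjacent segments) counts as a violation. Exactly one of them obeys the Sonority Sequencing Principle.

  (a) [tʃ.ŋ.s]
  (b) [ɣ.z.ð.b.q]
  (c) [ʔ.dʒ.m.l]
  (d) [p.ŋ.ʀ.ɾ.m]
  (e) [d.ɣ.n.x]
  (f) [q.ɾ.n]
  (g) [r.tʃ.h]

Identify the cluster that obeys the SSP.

(a) [tʃ.ŋ.s]: profile 2-4-3 — violates.
(b) [ɣ.z.ð.b.q]: profile 3-3-3-1-1 — violates.
(c) [ʔ.dʒ.m.l]: profile 1-2-4-5 — obeys.
(d) [p.ŋ.ʀ.ɾ.m]: profile 1-4-6-6-4 — violates.
(e) [d.ɣ.n.x]: profile 1-3-4-3 — violates.
(f) [q.ɾ.n]: profile 1-6-4 — violates.
(g) [r.tʃ.h]: profile 6-2-3 — violates.

c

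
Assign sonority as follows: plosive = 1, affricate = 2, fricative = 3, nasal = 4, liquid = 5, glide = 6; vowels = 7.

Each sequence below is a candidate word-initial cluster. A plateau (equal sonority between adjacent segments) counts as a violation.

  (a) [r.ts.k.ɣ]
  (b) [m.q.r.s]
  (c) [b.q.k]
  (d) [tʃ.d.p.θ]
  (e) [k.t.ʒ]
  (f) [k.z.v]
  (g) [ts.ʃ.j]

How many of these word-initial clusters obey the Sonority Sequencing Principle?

(a) 5-2-1-3 → violates
(b) 4-1-5-3 → violates
(c) 1-1-1 → violates
(d) 2-1-1-3 → violates
(e) 1-1-3 → violates
(f) 1-3-3 → violates
(g) 2-3-6 → obeys

1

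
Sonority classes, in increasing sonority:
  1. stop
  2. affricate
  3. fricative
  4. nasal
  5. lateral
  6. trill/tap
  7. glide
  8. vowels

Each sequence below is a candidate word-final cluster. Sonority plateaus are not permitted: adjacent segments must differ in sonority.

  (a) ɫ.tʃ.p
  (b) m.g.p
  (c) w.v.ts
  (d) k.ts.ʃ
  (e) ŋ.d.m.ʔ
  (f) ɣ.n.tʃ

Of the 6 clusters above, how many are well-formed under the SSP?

(a) 5-2-1 → obeys
(b) 4-1-1 → violates
(c) 7-3-2 → obeys
(d) 1-2-3 → violates
(e) 4-1-4-1 → violates
(f) 3-4-2 → violates

2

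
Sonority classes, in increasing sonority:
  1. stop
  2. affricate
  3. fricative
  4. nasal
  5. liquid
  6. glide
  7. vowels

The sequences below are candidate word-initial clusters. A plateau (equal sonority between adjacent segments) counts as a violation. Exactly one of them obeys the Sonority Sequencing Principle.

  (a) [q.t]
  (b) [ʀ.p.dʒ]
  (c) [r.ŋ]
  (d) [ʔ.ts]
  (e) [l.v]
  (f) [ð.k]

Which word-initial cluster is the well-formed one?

d

(a) [q.t]: profile 1-1 — violates.
(b) [ʀ.p.dʒ]: profile 5-1-2 — violates.
(c) [r.ŋ]: profile 5-4 — violates.
(d) [ʔ.ts]: profile 1-2 — obeys.
(e) [l.v]: profile 5-3 — violates.
(f) [ð.k]: profile 3-1 — violates.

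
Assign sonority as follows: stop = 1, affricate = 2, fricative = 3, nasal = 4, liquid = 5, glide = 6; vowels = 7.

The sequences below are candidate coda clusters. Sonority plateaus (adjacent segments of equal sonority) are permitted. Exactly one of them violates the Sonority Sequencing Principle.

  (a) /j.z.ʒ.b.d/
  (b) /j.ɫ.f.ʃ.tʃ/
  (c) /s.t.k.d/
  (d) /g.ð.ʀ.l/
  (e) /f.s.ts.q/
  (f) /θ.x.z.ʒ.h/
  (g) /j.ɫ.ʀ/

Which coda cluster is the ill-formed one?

d

(a) sonority 6-3-3-1-1: well-formed.
(b) sonority 6-5-3-3-2: well-formed.
(c) sonority 3-1-1-1: well-formed.
(d) sonority 1-3-5-5: ill-formed.
(e) sonority 3-3-2-1: well-formed.
(f) sonority 3-3-3-3-3: well-formed.
(g) sonority 6-5-5: well-formed.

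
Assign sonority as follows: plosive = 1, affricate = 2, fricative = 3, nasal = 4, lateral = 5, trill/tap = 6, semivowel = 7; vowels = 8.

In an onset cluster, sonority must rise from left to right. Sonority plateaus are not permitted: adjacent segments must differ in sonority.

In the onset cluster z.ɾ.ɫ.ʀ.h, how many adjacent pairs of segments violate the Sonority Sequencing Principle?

/z/: fricative = 3.
/ɾ/: trill/tap = 6.
/ɫ/: lateral = 5.
/ʀ/: trill/tap = 6.
/h/: fricative = 3.
/z/→/ɾ/: 3→6 (rises) — ok.
/ɾ/→/ɫ/: 6→5 (does not rise) — violation.
/ɫ/→/ʀ/: 5→6 (rises) — ok.
/ʀ/→/h/: 6→3 (does not rise) — violation.

2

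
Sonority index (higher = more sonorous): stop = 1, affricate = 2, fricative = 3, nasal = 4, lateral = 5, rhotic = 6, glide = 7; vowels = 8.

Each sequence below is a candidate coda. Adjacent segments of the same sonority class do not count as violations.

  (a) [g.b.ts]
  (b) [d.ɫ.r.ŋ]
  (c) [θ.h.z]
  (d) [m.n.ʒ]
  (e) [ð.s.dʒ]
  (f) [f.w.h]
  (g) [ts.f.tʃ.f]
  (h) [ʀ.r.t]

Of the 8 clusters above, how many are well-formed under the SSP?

(a) [g.b.ts]: profile 1-1-2 — violates.
(b) [d.ɫ.r.ŋ]: profile 1-5-6-4 — violates.
(c) [θ.h.z]: profile 3-3-3 — obeys.
(d) [m.n.ʒ]: profile 4-4-3 — obeys.
(e) [ð.s.dʒ]: profile 3-3-2 — obeys.
(f) [f.w.h]: profile 3-7-3 — violates.
(g) [ts.f.tʃ.f]: profile 2-3-2-3 — violates.
(h) [ʀ.r.t]: profile 6-6-1 — obeys.

4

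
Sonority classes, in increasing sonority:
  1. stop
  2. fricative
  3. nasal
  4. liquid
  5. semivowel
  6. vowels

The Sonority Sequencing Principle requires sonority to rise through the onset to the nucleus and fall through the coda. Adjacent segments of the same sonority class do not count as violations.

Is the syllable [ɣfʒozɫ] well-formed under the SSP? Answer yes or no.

no

Onset: /ɣ/ is a fricative (sonority 2), /f/ is a fricative (sonority 2), /ʒ/ is a fricative (sonority 2); then the nucleus /o/ (sonority 6).
Onset profile 2-2-2-6 — rises to the nucleus.
Coda: /z/ is a fricative (sonority 2), /ɫ/ is a liquid (sonority 4).
Coda profile 6-2-4 — does not fall throughout.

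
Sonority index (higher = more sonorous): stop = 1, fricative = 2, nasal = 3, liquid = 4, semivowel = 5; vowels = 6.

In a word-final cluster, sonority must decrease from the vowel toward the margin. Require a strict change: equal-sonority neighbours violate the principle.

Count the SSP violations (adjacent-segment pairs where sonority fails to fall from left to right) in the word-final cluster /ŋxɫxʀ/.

/ŋ/ is a nasal (sonority 3).
/x/ is a fricative (sonority 2).
/ɫ/ is a liquid (sonority 4).
/x/ is a fricative (sonority 2).
/ʀ/ is a liquid (sonority 4).
/ŋ/→/x/: 3→2 (falls) — ok.
/x/→/ɫ/: 2→4 (does not fall) — violation.
/ɫ/→/x/: 4→2 (falls) — ok.
/x/→/ʀ/: 2→4 (does not fall) — violation.

2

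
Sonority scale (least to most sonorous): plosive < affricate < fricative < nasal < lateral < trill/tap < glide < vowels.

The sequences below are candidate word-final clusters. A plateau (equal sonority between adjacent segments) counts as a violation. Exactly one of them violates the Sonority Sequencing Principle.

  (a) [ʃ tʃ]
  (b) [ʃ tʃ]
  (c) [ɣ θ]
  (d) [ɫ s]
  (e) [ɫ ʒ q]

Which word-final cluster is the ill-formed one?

c

(a) 3-2 → obeys
(b) 3-2 → obeys
(c) 3-3 → violates
(d) 5-3 → obeys
(e) 5-3-1 → obeys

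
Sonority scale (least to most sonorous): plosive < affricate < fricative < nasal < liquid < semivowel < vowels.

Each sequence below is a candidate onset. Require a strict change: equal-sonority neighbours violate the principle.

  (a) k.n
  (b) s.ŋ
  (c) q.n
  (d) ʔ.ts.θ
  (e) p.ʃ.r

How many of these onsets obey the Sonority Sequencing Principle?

5

(a) 1-4 → obeys
(b) 3-4 → obeys
(c) 1-4 → obeys
(d) 1-2-3 → obeys
(e) 1-3-5 → obeys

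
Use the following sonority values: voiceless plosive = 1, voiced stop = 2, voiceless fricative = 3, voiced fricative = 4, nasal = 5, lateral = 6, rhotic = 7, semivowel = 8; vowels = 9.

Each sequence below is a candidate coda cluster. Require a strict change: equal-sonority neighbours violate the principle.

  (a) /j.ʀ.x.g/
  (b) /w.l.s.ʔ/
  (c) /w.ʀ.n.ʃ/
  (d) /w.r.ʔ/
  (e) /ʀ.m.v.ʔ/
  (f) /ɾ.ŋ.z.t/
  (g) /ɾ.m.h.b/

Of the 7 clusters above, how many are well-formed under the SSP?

7

(a) 8-7-3-2 → obeys
(b) 8-6-3-1 → obeys
(c) 8-7-5-3 → obeys
(d) 8-7-1 → obeys
(e) 7-5-4-1 → obeys
(f) 7-5-4-1 → obeys
(g) 7-5-3-2 → obeys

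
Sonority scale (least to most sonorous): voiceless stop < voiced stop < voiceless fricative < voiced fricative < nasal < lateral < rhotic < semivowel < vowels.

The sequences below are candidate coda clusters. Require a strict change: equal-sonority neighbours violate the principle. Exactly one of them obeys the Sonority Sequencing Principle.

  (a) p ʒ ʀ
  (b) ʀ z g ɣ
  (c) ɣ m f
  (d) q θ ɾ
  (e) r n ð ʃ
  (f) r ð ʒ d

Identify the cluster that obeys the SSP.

e

(a) sonority 1-4-7: ill-formed.
(b) sonority 7-4-2-4: ill-formed.
(c) sonority 4-5-3: ill-formed.
(d) sonority 1-3-7: ill-formed.
(e) sonority 7-5-4-3: well-formed.
(f) sonority 7-4-4-2: ill-formed.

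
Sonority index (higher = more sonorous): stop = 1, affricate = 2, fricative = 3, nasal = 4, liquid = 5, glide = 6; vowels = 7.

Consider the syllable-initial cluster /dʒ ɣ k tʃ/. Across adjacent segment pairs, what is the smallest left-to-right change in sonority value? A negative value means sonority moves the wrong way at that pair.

-2

/dʒ/: affricate = 2.
/ɣ/: fricative = 3.
/k/: stop = 1.
/tʃ/: affricate = 2.
/dʒ/→/ɣ/: change +1.
/ɣ/→/k/: change -2.
/k/→/tʃ/: change +1.
Minimum = -2.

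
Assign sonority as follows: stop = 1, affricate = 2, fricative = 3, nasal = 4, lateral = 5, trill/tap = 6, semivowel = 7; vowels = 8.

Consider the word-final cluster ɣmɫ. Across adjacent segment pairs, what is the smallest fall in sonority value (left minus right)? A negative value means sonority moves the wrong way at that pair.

/ɣ/: fricative = 3.
/m/: nasal = 4.
/ɫ/: lateral = 5.
/ɣ/→/m/: change -1.
/m/→/ɫ/: change -1.
Minimum = -1.

-1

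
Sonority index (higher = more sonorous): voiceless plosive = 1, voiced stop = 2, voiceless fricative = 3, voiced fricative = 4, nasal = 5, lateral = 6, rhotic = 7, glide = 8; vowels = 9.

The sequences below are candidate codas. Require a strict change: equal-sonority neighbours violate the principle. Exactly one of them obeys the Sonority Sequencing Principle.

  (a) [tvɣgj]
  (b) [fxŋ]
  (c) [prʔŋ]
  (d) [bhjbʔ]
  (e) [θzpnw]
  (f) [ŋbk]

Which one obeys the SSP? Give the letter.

(a) [tvɣgj]: profile 1-4-4-2-8 — violates.
(b) [fxŋ]: profile 3-3-5 — violates.
(c) [prʔŋ]: profile 1-7-1-5 — violates.
(d) [bhjbʔ]: profile 2-3-8-2-1 — violates.
(e) [θzpnw]: profile 3-4-1-5-8 — violates.
(f) [ŋbk]: profile 5-2-1 — obeys.

f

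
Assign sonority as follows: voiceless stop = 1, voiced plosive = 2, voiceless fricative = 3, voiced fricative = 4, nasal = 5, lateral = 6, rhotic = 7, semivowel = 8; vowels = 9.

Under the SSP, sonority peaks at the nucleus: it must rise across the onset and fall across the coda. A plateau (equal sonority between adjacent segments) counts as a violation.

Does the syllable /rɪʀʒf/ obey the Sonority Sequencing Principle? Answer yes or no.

yes

Onset: /r/ is a rhotic (sonority 7); then the nucleus /ɪ/ (sonority 9).
Onset profile 7-9 — rises to the nucleus.
Coda: /ʀ/ is a rhotic (sonority 7), /ʒ/ is a voiced fricative (sonority 4), /f/ is a voiceless fricative (sonority 3).
Coda profile 9-7-4-3 — falls from the nucleus.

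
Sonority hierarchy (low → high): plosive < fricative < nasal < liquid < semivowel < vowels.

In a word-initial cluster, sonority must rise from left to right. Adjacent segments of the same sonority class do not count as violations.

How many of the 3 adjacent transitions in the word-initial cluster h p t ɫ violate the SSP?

1

/h/ — fricative, sonority 2.
/p/ — plosive, sonority 1.
/t/ — plosive, sonority 1.
/ɫ/ — liquid, sonority 4.
/h/→/p/: 2→1 (does not rise) — violation.
/p/→/t/: 1→1 (plateau, allowed) — ok.
/t/→/ɫ/: 1→4 (rises) — ok.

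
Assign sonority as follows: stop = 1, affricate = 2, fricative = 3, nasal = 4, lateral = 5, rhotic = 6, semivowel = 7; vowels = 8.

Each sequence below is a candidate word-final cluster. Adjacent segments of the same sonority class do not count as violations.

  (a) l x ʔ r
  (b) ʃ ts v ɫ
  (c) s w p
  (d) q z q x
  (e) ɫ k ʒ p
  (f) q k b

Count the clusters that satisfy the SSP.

(a) l x ʔ r: profile 5-3-1-6 — violates.
(b) ʃ ts v ɫ: profile 3-2-3-5 — violates.
(c) s w p: profile 3-7-1 — violates.
(d) q z q x: profile 1-3-1-3 — violates.
(e) ɫ k ʒ p: profile 5-1-3-1 — violates.
(f) q k b: profile 1-1-1 — obeys.

1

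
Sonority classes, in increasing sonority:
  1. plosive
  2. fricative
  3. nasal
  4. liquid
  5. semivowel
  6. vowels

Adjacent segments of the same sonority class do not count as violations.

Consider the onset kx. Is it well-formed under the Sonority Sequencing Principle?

yes

/k/: plosive = 1.
/x/: fricative = 2.
The profile 1-2 strictly rises, so the onset satisfies the SSP.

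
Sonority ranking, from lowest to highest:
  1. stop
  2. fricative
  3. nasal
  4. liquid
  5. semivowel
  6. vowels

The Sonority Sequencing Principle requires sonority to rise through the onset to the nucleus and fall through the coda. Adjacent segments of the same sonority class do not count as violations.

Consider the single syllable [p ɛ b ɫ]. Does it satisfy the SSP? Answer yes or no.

Onset: /p/ is a stop (sonority 1); then the nucleus /ɛ/ (sonority 6).
Onset profile 1-6 — rises to the nucleus.
Coda: /b/ is a stop (sonority 1), /ɫ/ is a liquid (sonority 4).
Coda profile 6-1-4 — does not fall throughout.

no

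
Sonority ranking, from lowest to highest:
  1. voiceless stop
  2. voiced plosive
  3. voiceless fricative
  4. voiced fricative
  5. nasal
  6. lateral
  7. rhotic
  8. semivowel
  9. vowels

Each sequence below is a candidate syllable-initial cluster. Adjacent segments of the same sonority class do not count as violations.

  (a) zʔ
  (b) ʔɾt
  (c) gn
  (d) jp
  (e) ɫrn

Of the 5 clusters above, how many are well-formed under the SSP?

(a) zʔ: profile 4-1 — violates.
(b) ʔɾt: profile 1-7-1 — violates.
(c) gn: profile 2-5 — obeys.
(d) jp: profile 8-1 — violates.
(e) ɫrn: profile 6-7-5 — violates.

1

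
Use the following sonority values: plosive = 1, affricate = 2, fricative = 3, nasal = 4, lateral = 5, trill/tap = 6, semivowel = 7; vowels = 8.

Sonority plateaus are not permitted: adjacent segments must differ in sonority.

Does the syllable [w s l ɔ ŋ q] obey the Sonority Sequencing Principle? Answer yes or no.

Onset: /w/ is a semivowel (sonority 7), /s/ is a fricative (sonority 3), /l/ is a lateral (sonority 5); then the nucleus /ɔ/ (sonority 8).
Onset profile 7-3-5-8 — does not strictly rise throughout.
Coda: /ŋ/ is a nasal (sonority 4), /q/ is a plosive (sonority 1).
Coda profile 8-4-1 — falls from the nucleus.

no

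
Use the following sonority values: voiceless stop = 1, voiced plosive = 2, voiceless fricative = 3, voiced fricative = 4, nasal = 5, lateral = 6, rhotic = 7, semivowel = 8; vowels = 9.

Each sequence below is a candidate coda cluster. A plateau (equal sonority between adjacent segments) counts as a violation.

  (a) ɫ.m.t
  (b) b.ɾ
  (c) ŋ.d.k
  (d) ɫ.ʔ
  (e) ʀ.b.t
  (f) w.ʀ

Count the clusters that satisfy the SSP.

(a) 6-5-1 → obeys
(b) 2-7 → violates
(c) 5-2-1 → obeys
(d) 6-1 → obeys
(e) 7-2-1 → obeys
(f) 8-7 → obeys

5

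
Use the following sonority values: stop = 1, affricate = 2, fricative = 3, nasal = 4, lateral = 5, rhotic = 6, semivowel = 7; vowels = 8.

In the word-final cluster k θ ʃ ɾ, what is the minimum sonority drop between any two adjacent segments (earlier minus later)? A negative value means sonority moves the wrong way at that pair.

/k/: stop = 1.
/θ/: fricative = 3.
/ʃ/: fricative = 3.
/ɾ/: rhotic = 6.
/k/→/θ/: change -2.
/θ/→/ʃ/: change +0.
/ʃ/→/ɾ/: change -3.
Minimum = -3.

-3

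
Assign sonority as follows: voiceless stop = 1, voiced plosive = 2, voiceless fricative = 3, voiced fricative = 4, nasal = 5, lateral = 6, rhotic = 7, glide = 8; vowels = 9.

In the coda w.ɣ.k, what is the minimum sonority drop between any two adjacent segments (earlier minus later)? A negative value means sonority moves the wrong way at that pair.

/w/ is a glide (sonority 8).
/ɣ/ is a voiced fricative (sonority 4).
/k/ is a voiceless stop (sonority 1).
/w/→/ɣ/: change +4.
/ɣ/→/k/: change +3.
Minimum = 3.

3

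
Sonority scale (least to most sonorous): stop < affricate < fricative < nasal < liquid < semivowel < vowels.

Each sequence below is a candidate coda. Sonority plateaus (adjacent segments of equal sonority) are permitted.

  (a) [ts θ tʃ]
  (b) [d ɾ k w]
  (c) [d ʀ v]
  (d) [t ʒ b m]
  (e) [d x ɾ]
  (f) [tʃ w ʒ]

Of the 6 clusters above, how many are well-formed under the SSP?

0

(a) sonority 2-3-2: ill-formed.
(b) sonority 1-5-1-6: ill-formed.
(c) sonority 1-5-3: ill-formed.
(d) sonority 1-3-1-4: ill-formed.
(e) sonority 1-3-5: ill-formed.
(f) sonority 2-6-3: ill-formed.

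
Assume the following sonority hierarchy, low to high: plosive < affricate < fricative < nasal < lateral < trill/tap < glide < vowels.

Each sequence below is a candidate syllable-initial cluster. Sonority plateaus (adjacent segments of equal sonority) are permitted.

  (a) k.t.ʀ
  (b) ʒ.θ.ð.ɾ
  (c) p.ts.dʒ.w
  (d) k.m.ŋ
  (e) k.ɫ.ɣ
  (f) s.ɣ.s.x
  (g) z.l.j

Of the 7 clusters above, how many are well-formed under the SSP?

(a) 1-1-6 → obeys
(b) 3-3-3-6 → obeys
(c) 1-2-2-7 → obeys
(d) 1-4-4 → obeys
(e) 1-5-3 → violates
(f) 3-3-3-3 → obeys
(g) 3-5-7 → obeys

6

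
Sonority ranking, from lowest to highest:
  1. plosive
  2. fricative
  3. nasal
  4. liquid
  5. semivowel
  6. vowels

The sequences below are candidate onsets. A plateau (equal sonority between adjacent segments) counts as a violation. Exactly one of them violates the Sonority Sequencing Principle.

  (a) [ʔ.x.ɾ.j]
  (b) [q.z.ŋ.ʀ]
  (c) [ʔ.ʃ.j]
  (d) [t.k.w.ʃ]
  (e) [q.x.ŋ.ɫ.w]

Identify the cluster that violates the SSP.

d

(a) 1-2-4-5 → obeys
(b) 1-2-3-4 → obeys
(c) 1-2-5 → obeys
(d) 1-1-5-2 → violates
(e) 1-2-3-4-5 → obeys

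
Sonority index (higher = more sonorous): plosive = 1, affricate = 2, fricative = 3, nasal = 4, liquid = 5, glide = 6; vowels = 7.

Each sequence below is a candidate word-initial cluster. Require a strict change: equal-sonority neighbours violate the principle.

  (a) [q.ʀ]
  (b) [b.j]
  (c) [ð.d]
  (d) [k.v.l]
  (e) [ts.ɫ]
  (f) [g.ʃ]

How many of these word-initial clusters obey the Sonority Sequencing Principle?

5

(a) 1-5 → obeys
(b) 1-6 → obeys
(c) 3-1 → violates
(d) 1-3-5 → obeys
(e) 2-5 → obeys
(f) 1-3 → obeys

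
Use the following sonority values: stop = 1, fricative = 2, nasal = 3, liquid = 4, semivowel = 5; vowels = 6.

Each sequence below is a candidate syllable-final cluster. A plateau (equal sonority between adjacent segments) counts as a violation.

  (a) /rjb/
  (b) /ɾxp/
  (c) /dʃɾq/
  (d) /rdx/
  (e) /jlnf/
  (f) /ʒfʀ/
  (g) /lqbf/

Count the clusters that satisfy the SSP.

(a) /rjb/: profile 4-5-1 — violates.
(b) /ɾxp/: profile 4-2-1 — obeys.
(c) /dʃɾq/: profile 1-2-4-1 — violates.
(d) /rdx/: profile 4-1-2 — violates.
(e) /jlnf/: profile 5-4-3-2 — obeys.
(f) /ʒfʀ/: profile 2-2-4 — violates.
(g) /lqbf/: profile 4-1-1-2 — violates.

2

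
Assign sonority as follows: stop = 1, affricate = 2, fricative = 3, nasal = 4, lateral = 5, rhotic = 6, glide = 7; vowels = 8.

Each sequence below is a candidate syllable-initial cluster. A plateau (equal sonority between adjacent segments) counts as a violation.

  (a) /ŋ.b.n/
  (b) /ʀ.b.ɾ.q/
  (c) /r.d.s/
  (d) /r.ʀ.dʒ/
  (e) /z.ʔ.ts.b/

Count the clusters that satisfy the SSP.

0

(a) 4-1-4 → violates
(b) 6-1-6-1 → violates
(c) 6-1-3 → violates
(d) 6-6-2 → violates
(e) 3-1-2-1 → violates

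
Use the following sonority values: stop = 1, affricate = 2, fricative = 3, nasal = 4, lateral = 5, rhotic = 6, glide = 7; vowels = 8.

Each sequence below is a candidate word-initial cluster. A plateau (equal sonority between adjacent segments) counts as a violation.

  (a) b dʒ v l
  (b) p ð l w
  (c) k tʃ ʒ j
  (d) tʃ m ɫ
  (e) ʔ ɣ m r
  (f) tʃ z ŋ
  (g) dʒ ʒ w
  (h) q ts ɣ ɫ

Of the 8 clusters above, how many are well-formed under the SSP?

(a) 1-2-3-5 → obeys
(b) 1-3-5-7 → obeys
(c) 1-2-3-7 → obeys
(d) 2-4-5 → obeys
(e) 1-3-4-6 → obeys
(f) 2-3-4 → obeys
(g) 2-3-7 → obeys
(h) 1-2-3-5 → obeys

8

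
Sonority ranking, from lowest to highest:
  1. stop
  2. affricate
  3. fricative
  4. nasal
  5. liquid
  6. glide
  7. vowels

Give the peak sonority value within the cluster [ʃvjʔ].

6

/ʃ/: fricative = 3.
/v/: fricative = 3.
/j/: glide = 6.
/ʔ/: stop = 1.
The maximum is 6.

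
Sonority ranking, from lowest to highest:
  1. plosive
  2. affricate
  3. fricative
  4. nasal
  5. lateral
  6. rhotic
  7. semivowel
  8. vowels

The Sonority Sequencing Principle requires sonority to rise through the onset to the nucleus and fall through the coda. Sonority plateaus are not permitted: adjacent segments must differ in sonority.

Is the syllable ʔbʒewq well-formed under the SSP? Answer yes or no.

no

Onset: /ʔ/ is a plosive (sonority 1), /b/ is a plosive (sonority 1), /ʒ/ is a fricative (sonority 3); then the nucleus /e/ (sonority 8).
Onset profile 1-1-3-8 — does not strictly rise throughout.
Coda: /w/ is a semivowel (sonority 7), /q/ is a plosive (sonority 1).
Coda profile 8-7-1 — falls from the nucleus.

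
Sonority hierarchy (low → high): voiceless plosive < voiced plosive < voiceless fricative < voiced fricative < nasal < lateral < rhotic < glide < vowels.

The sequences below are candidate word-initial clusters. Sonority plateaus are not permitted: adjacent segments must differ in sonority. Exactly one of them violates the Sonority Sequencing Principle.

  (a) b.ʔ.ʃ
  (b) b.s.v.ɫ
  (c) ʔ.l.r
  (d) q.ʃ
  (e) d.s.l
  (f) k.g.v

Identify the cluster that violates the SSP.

a

(a) sonority 2-1-3: ill-formed.
(b) sonority 2-3-4-6: well-formed.
(c) sonority 1-6-7: well-formed.
(d) sonority 1-3: well-formed.
(e) sonority 2-3-6: well-formed.
(f) sonority 1-2-4: well-formed.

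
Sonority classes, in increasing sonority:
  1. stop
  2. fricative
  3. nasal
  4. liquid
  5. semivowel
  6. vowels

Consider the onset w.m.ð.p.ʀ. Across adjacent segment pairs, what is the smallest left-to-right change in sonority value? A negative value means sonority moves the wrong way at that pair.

-2

/w/ is a semivowel (sonority 5).
/m/ is a nasal (sonority 3).
/ð/ is a fricative (sonority 2).
/p/ is a stop (sonority 1).
/ʀ/ is a liquid (sonority 4).
/w/→/m/: change -2.
/m/→/ð/: change -1.
/ð/→/p/: change -1.
/p/→/ʀ/: change +3.
Minimum = -2.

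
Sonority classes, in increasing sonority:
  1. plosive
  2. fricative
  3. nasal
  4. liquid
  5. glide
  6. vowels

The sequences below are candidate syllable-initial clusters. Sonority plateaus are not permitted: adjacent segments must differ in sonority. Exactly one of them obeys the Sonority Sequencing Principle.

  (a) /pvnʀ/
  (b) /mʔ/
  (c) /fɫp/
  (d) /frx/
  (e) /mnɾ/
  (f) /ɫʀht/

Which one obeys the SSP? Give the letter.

a

(a) sonority 1-2-3-4: well-formed.
(b) sonority 3-1: ill-formed.
(c) sonority 2-4-1: ill-formed.
(d) sonority 2-4-2: ill-formed.
(e) sonority 3-3-4: ill-formed.
(f) sonority 4-4-2-1: ill-formed.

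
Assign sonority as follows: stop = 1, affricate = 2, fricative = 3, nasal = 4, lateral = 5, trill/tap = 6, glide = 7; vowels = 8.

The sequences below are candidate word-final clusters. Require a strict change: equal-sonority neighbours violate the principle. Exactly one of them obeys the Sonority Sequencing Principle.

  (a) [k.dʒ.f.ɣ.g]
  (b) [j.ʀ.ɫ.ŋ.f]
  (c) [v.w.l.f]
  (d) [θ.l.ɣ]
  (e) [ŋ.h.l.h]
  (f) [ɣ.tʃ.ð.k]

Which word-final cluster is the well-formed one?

(a) 1-2-3-3-1 → violates
(b) 7-6-5-4-3 → obeys
(c) 3-7-5-3 → violates
(d) 3-5-3 → violates
(e) 4-3-5-3 → violates
(f) 3-2-3-1 → violates

b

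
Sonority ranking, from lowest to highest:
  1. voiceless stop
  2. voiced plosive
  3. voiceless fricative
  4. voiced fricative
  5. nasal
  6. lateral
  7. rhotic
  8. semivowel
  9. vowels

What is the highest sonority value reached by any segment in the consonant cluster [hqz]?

/h/ is a voiceless fricative (sonority 3).
/q/ is a voiceless stop (sonority 1).
/z/ is a voiced fricative (sonority 4).
The maximum is 4.

4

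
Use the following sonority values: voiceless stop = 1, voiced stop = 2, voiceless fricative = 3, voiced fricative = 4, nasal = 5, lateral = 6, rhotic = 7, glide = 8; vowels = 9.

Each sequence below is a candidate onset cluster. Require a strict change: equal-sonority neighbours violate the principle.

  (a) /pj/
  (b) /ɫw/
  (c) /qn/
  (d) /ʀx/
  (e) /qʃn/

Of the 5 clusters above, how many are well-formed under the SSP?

(a) 1-8 → obeys
(b) 6-8 → obeys
(c) 1-5 → obeys
(d) 7-3 → violates
(e) 1-3-5 → obeys

4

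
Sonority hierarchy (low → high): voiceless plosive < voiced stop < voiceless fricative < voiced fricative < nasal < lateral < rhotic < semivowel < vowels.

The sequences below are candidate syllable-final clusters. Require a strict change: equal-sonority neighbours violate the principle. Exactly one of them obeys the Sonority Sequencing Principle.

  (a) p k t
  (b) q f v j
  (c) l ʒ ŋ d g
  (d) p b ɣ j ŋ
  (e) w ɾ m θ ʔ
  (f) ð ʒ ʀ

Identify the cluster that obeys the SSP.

(a) p k t: profile 1-1-1 — violates.
(b) q f v j: profile 1-3-4-8 — violates.
(c) l ʒ ŋ d g: profile 6-4-5-2-2 — violates.
(d) p b ɣ j ŋ: profile 1-2-4-8-5 — violates.
(e) w ɾ m θ ʔ: profile 8-7-5-3-1 — obeys.
(f) ð ʒ ʀ: profile 4-4-7 — violates.

e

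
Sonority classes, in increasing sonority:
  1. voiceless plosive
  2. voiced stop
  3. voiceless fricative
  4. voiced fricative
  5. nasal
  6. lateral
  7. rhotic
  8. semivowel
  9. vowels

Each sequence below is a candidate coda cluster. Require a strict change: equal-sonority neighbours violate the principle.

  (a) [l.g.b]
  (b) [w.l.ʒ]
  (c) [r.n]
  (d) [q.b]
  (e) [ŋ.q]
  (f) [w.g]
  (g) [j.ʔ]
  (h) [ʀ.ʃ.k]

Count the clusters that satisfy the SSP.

6

(a) 6-2-2 → violates
(b) 8-6-4 → obeys
(c) 7-5 → obeys
(d) 1-2 → violates
(e) 5-1 → obeys
(f) 8-2 → obeys
(g) 8-1 → obeys
(h) 7-3-1 → obeys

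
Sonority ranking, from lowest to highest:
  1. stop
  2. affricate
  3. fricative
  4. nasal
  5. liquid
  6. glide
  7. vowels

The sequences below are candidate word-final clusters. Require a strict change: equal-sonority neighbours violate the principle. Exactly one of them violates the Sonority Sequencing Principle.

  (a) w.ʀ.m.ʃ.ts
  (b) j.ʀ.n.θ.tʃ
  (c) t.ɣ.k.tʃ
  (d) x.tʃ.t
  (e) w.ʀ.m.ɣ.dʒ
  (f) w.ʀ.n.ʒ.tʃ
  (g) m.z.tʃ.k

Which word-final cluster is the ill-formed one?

(a) sonority 6-5-4-3-2: well-formed.
(b) sonority 6-5-4-3-2: well-formed.
(c) sonority 1-3-1-2: ill-formed.
(d) sonority 3-2-1: well-formed.
(e) sonority 6-5-4-3-2: well-formed.
(f) sonority 6-5-4-3-2: well-formed.
(g) sonority 4-3-2-1: well-formed.

c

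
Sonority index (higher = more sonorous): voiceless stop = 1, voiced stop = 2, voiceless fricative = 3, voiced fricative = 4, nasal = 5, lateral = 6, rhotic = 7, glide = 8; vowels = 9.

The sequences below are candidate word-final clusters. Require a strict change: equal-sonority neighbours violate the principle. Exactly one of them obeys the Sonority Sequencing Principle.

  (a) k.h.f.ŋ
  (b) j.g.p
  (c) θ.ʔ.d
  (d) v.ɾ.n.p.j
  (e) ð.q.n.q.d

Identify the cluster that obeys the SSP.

b

(a) k.h.f.ŋ: profile 1-3-3-5 — violates.
(b) j.g.p: profile 8-2-1 — obeys.
(c) θ.ʔ.d: profile 3-1-2 — violates.
(d) v.ɾ.n.p.j: profile 4-7-5-1-8 — violates.
(e) ð.q.n.q.d: profile 4-1-5-1-2 — violates.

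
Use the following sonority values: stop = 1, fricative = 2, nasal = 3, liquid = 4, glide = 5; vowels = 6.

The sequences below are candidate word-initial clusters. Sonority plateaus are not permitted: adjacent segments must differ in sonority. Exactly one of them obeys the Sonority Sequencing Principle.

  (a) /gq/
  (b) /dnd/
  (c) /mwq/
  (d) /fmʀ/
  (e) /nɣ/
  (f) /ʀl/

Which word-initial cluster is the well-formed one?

d

(a) 1-1 → violates
(b) 1-3-1 → violates
(c) 3-5-1 → violates
(d) 2-3-4 → obeys
(e) 3-2 → violates
(f) 4-4 → violates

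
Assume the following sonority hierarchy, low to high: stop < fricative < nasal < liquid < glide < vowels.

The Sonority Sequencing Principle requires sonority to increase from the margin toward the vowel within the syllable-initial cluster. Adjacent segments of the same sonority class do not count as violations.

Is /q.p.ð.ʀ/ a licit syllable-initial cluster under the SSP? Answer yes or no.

/q/: stop = 1.
/p/: stop = 1.
/ð/: fricative = 2.
/ʀ/: liquid = 4.
The profile 1-1-2-4 is non-decreasing (plateaus allowed), so the syllable-initial cluster satisfies the SSP.

yes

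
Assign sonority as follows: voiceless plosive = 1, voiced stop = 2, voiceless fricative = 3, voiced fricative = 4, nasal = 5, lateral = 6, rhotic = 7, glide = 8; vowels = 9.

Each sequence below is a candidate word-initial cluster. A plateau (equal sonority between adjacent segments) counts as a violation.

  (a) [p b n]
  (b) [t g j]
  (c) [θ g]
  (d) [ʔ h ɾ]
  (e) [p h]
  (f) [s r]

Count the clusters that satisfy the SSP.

5

(a) 1-2-5 → obeys
(b) 1-2-8 → obeys
(c) 3-2 → violates
(d) 1-3-7 → obeys
(e) 1-3 → obeys
(f) 3-7 → obeys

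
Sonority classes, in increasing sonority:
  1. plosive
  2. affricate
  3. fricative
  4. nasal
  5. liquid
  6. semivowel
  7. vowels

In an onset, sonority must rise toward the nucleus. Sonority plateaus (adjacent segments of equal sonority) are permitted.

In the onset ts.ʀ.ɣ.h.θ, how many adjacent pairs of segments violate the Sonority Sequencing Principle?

/ts/: affricate = 2.
/ʀ/: liquid = 5.
/ɣ/: fricative = 3.
/h/: fricative = 3.
/θ/: fricative = 3.
/ts/→/ʀ/: 2→5 (rises) — ok.
/ʀ/→/ɣ/: 5→3 (does not rise) — violation.
/ɣ/→/h/: 3→3 (plateau, allowed) — ok.
/h/→/θ/: 3→3 (plateau, allowed) — ok.

1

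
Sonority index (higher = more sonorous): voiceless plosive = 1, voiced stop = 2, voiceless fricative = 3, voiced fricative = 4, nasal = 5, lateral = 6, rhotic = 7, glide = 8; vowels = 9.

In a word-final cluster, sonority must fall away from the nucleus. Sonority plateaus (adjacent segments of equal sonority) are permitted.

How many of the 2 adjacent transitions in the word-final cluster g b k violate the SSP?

0

/g/ — voiced stop, sonority 2.
/b/ — voiced stop, sonority 2.
/k/ — voiceless plosive, sonority 1.
/g/→/b/: 2→2 (plateau, allowed) — ok.
/b/→/k/: 2→1 (falls) — ok.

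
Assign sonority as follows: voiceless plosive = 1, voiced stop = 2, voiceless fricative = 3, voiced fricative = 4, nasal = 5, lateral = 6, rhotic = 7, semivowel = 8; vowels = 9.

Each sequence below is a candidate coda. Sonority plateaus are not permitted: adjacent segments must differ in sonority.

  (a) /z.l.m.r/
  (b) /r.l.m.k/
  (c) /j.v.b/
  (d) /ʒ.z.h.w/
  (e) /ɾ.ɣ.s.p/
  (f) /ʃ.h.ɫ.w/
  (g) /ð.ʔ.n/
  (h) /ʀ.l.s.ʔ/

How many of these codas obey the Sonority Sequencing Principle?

4

(a) 4-6-5-7 → violates
(b) 7-6-5-1 → obeys
(c) 8-4-2 → obeys
(d) 4-4-3-8 → violates
(e) 7-4-3-1 → obeys
(f) 3-3-6-8 → violates
(g) 4-1-5 → violates
(h) 7-6-3-1 → obeys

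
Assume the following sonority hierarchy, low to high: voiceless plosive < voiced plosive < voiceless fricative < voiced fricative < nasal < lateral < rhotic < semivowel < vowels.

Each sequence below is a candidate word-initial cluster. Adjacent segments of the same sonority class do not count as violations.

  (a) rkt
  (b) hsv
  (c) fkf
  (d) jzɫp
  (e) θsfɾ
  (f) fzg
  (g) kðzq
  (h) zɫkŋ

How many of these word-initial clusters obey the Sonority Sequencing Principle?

(a) sonority 7-1-1: ill-formed.
(b) sonority 3-3-4: well-formed.
(c) sonority 3-1-3: ill-formed.
(d) sonority 8-4-6-1: ill-formed.
(e) sonority 3-3-3-7: well-formed.
(f) sonority 3-4-2: ill-formed.
(g) sonority 1-4-4-1: ill-formed.
(h) sonority 4-6-1-5: ill-formed.

2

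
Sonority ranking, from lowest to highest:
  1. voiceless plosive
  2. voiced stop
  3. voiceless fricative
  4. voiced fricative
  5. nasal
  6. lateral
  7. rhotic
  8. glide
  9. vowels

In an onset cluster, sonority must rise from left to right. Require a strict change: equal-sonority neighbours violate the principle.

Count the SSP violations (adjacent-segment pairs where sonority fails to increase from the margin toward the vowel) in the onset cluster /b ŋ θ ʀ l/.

2

/b/ is a voiced stop (sonority 2).
/ŋ/ is a nasal (sonority 5).
/θ/ is a voiceless fricative (sonority 3).
/ʀ/ is a rhotic (sonority 7).
/l/ is a lateral (sonority 6).
/b/→/ŋ/: 2→5 (rises) — ok.
/ŋ/→/θ/: 5→3 (does not rise) — violation.
/θ/→/ʀ/: 3→7 (rises) — ok.
/ʀ/→/l/: 7→6 (does not rise) — violation.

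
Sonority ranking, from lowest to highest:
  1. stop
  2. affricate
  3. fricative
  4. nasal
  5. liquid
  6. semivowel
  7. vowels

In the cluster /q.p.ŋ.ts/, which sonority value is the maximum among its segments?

4

/q/ is a stop (sonority 1).
/p/ is a stop (sonority 1).
/ŋ/ is a nasal (sonority 4).
/ts/ is an affricate (sonority 2).
The maximum is 4.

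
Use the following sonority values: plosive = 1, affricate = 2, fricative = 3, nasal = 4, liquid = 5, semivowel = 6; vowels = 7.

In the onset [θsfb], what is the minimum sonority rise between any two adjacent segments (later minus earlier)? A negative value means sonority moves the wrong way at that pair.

/θ/ is a fricative (sonority 3).
/s/ is a fricative (sonority 3).
/f/ is a fricative (sonority 3).
/b/ is a plosive (sonority 1).
/θ/→/s/: change +0.
/s/→/f/: change +0.
/f/→/b/: change -2.
Minimum = -2.

-2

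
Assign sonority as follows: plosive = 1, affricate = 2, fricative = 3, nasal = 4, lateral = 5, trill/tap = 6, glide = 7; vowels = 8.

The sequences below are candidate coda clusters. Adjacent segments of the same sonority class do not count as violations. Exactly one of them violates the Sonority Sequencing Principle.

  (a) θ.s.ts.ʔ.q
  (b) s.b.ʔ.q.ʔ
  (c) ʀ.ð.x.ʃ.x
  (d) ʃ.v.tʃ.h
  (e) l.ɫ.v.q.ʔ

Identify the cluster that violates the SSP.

(a) 3-3-2-1-1 → obeys
(b) 3-1-1-1-1 → obeys
(c) 6-3-3-3-3 → obeys
(d) 3-3-2-3 → violates
(e) 5-5-3-1-1 → obeys

d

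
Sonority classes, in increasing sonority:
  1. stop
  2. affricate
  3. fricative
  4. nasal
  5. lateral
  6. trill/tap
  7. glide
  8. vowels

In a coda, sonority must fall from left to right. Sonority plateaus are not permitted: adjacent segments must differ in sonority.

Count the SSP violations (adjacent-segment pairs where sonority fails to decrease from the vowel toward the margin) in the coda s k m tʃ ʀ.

2

/s/: fricative = 3.
/k/: stop = 1.
/m/: nasal = 4.
/tʃ/: affricate = 2.
/ʀ/: trill/tap = 6.
/s/→/k/: 3→1 (falls) — ok.
/k/→/m/: 1→4 (does not fall) — violation.
/m/→/tʃ/: 4→2 (falls) — ok.
/tʃ/→/ʀ/: 2→6 (does not fall) — violation.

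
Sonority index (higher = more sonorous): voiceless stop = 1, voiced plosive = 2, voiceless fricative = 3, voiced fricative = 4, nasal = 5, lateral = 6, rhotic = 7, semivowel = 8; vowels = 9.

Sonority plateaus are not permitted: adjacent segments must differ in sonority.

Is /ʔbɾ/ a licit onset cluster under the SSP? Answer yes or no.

yes

/ʔ/ — voiceless stop, sonority 1.
/b/ — voiced plosive, sonority 2.
/ɾ/ — rhotic, sonority 7.
The profile 1-2-7 strictly rises, so the onset cluster satisfies the SSP.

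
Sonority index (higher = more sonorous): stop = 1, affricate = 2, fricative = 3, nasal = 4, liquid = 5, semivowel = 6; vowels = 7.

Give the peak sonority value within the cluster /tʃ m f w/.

6

/tʃ/ is an affricate (sonority 2).
/m/ is a nasal (sonority 4).
/f/ is a fricative (sonority 3).
/w/ is a semivowel (sonority 6).
The maximum is 6.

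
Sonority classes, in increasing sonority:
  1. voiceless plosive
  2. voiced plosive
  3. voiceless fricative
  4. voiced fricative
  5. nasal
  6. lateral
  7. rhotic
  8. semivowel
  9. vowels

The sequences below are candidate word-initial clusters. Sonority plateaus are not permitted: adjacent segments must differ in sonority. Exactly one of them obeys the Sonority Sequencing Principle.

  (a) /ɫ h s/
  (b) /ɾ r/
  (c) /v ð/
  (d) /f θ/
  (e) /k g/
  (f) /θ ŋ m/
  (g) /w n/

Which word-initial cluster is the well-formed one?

e

(a) 6-3-3 → violates
(b) 7-7 → violates
(c) 4-4 → violates
(d) 3-3 → violates
(e) 1-2 → obeys
(f) 3-5-5 → violates
(g) 8-5 → violates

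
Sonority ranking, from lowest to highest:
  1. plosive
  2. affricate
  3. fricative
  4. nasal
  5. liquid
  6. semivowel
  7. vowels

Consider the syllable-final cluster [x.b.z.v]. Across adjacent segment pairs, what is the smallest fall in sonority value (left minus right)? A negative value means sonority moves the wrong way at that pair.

/x/: fricative = 3.
/b/: plosive = 1.
/z/: fricative = 3.
/v/: fricative = 3.
/x/→/b/: change +2.
/b/→/z/: change -2.
/z/→/v/: change +0.
Minimum = -2.

-2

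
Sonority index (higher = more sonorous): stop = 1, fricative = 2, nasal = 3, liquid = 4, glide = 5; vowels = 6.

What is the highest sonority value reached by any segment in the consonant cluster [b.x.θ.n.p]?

3

/b/ is a stop (sonority 1).
/x/ is a fricative (sonority 2).
/θ/ is a fricative (sonority 2).
/n/ is a nasal (sonority 3).
/p/ is a stop (sonority 1).
The maximum is 3.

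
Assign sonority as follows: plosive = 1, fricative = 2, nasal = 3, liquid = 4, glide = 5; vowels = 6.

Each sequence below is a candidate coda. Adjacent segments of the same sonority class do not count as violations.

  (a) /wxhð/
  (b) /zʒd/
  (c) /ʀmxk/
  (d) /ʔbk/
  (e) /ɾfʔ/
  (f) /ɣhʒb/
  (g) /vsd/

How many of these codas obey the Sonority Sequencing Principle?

7

(a) /wxhð/: profile 5-2-2-2 — obeys.
(b) /zʒd/: profile 2-2-1 — obeys.
(c) /ʀmxk/: profile 4-3-2-1 — obeys.
(d) /ʔbk/: profile 1-1-1 — obeys.
(e) /ɾfʔ/: profile 4-2-1 — obeys.
(f) /ɣhʒb/: profile 2-2-2-1 — obeys.
(g) /vsd/: profile 2-2-1 — obeys.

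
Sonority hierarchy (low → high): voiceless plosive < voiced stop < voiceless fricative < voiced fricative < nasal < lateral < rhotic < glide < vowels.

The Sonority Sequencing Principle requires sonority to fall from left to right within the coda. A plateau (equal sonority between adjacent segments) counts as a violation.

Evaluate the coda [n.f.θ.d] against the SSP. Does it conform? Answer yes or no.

/n/ — nasal, sonority 5.
/f/ — voiceless fricative, sonority 3.
/θ/ — voiceless fricative, sonority 3.
/d/ — voiced stop, sonority 2.
The profile is 5-3-3-2. Between /f/ (3) and /θ/ (3) sonority does not fall, so the cluster violates the SSP.

no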